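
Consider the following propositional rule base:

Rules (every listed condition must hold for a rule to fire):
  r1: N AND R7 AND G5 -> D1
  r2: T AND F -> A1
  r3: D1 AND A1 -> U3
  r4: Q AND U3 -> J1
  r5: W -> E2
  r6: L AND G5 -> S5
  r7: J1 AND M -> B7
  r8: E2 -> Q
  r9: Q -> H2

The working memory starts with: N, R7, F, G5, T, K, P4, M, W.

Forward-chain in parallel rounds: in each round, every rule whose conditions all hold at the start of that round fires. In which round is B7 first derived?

Round 1: r1 [N AND R7 AND G5 -> D1]; r2 [T AND F -> A1]; r5 [W -> E2]. Adds D1, A1, E2.
Round 2: r3 [D1 AND A1 -> U3]; r8 [E2 -> Q]. Adds U3, Q.
Round 3: r4 [Q AND U3 -> J1]; r9 [Q -> H2]. Adds J1, H2.
Round 4: r7 [J1 AND M -> B7]. Adds B7.
B7 first appears in round 4.

4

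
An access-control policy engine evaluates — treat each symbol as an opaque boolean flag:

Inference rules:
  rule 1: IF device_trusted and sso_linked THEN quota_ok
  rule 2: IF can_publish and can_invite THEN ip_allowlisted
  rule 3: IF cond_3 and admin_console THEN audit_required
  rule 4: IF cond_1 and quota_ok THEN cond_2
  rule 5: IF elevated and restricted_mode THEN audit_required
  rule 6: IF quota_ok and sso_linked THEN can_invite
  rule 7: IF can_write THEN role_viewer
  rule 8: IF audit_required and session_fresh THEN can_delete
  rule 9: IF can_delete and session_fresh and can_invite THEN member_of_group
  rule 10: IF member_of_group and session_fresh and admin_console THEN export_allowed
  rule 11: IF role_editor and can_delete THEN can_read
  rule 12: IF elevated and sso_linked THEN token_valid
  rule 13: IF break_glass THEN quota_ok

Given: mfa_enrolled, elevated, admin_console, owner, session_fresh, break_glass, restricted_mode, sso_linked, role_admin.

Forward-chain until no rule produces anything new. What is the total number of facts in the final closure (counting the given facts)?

16

[1] rule 5 [IF elevated and restricted_mode THEN audit_required]; rule 12 [IF elevated and sso_linked THEN token_valid]; rule 13 [IF break_glass THEN quota_ok]. ⇒ new: audit_required, token_valid, quota_ok.
[2] rule 6 [IF quota_ok and sso_linked THEN can_invite]; rule 8 [IF audit_required and session_fresh THEN can_delete]. ⇒ new: can_invite, can_delete.
[3] rule 9 [IF can_delete and session_fresh and can_invite THEN member_of_group]. ⇒ new: member_of_group.
[4] rule 10 [IF member_of_group and session_fresh and admin_console THEN export_allowed]. ⇒ new: export_allowed.
Closure: {admin_console, audit_required, break_glass, can_delete, can_invite, elevated, export_allowed, member_of_group, mfa_enrolled, owner, quota_ok, restricted_mode, role_admin, session_fresh, sso_linked, token_valid} — 16 facts.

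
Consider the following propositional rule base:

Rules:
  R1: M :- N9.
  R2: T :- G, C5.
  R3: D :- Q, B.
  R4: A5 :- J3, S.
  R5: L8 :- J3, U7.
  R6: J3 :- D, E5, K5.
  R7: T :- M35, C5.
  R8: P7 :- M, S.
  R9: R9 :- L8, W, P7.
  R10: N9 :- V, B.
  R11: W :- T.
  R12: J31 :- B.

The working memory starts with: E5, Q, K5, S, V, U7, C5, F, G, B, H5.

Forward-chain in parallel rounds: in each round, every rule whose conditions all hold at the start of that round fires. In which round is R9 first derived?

Round 1: R2 [T :- G, C5.]; R3 [D :- Q, B.]; R10 [N9 :- V, B.]; R12 [J31 :- B.]. Adds T, D, N9, J31.
Round 2: R1 [M :- N9.]; R6 [J3 :- D, E5, K5.]; R11 [W :- T.]. Adds M, J3, W.
Round 3: R4 [A5 :- J3, S.]; R5 [L8 :- J3, U7.]; R8 [P7 :- M, S.]. Adds A5, L8, P7.
Round 4: R9 [R9 :- L8, W, P7.]. Adds R9.
R9 first appears in round 4.

4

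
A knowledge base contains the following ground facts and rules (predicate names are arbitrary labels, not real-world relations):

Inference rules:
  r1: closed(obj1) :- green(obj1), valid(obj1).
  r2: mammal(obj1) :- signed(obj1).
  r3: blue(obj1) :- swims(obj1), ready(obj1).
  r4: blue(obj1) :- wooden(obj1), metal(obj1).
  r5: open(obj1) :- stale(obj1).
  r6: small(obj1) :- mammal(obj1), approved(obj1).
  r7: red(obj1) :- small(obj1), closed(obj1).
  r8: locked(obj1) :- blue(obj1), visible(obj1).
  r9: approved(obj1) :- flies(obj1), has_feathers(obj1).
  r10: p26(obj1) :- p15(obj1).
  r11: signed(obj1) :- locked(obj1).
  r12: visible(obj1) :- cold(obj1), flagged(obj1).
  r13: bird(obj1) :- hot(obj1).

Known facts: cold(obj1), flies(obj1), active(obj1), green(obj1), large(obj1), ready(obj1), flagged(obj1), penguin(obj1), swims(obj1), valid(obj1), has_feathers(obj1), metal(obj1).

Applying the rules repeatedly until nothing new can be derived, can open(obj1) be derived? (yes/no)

no

Round 1 — r1, r3, r9, r12, derive closed(obj1), blue(obj1), approved(obj1), visible(obj1).
Round 2 — r8, derive locked(obj1).
Round 3 — r11, derive signed(obj1).
Round 4 — r2, derive mammal(obj1).
Round 5 — r6, derive small(obj1).
Round 6 — r7, derive red(obj1).
Fixed point reached. open(obj1) is concluded only by r5; r5 needs stale(obj1) (never derived).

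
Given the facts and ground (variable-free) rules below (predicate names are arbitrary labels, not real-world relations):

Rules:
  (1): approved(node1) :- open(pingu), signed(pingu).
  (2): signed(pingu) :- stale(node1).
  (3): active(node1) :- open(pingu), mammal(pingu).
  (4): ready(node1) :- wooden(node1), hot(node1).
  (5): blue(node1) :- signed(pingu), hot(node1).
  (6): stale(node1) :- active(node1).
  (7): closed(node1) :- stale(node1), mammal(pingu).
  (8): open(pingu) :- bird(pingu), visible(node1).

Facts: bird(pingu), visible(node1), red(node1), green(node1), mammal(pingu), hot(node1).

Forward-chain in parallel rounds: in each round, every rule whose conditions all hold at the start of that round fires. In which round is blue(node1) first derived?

5

[1] (8) [open(pingu) :- bird(pingu), visible(node1).]. ⇒ new: open(pingu).
[2] (3) [active(node1) :- open(pingu), mammal(pingu).]. ⇒ new: active(node1).
[3] (6) [stale(node1) :- active(node1).]. ⇒ new: stale(node1).
[4] (2) [signed(pingu) :- stale(node1).]; (7) [closed(node1) :- stale(node1), mammal(pingu).]. ⇒ new: signed(pingu), closed(node1).
[5] (1) [approved(node1) :- open(pingu), signed(pingu).]; (5) [blue(node1) :- signed(pingu), hot(node1).]. ⇒ new: approved(node1), blue(node1).
blue(node1) first appears in round 5.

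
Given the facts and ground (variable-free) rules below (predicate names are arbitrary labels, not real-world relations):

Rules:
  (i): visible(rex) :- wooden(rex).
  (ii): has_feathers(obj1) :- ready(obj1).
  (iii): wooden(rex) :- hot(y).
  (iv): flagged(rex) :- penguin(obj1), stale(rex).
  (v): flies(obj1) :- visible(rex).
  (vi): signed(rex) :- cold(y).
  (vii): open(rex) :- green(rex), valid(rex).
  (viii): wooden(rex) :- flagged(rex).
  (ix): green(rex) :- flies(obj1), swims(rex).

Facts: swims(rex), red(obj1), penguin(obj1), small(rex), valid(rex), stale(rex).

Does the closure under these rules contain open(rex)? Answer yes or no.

yes

Round 1: (iv) [flagged(rex) :- penguin(obj1), stale(rex).]. New: flagged(rex).
Round 2: (viii) [wooden(rex) :- flagged(rex).]. New: wooden(rex).
Round 3: (i) [visible(rex) :- wooden(rex).]. New: visible(rex).
Round 4: (v) [flies(obj1) :- visible(rex).]. New: flies(obj1).
Round 5: (ix) [green(rex) :- flies(obj1), swims(rex).]. New: green(rex).
Round 6: (vii) [open(rex) :- green(rex), valid(rex).]. New: open(rex).
open(rex) appears in round 6, so it is derivable.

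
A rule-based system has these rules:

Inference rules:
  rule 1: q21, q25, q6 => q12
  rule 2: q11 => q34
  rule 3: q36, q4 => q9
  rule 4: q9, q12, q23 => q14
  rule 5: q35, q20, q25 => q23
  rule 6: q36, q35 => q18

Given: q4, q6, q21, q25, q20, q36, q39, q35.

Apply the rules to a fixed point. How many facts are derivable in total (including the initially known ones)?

Round 1: rule 1 [q21, q25, q6 => q12]; rule 3 [q36, q4 => q9]; rule 5 [q35, q20, q25 => q23]; rule 6 [q36, q35 => q18]. New: q12, q9, q23, q18.
Round 2: rule 4 [q9, q12, q23 => q14]. New: q14.
Closure: {q12, q14, q18, q20, q21, q23, q25, q35, q36, q39, q4, q6, q9} — 13 facts.

13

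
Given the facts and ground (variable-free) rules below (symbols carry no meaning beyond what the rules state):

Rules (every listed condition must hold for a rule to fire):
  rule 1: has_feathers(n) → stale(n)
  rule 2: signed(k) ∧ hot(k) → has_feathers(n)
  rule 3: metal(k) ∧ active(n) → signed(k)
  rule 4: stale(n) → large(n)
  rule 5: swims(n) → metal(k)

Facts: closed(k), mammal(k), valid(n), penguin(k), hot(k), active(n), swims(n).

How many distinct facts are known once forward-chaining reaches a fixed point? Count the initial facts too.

Round 1 — rule 5, derive metal(k).
Round 2 — rule 3, derive signed(k).
Round 3 — rule 2, derive has_feathers(n).
Round 4 — rule 1, derive stale(n).
Round 5 — rule 4, derive large(n).
Closure: {active(n), closed(k), has_feathers(n), hot(k), large(n), mammal(k), metal(k), penguin(k), signed(k), stale(n), swims(n), valid(n)} — 12 facts.

12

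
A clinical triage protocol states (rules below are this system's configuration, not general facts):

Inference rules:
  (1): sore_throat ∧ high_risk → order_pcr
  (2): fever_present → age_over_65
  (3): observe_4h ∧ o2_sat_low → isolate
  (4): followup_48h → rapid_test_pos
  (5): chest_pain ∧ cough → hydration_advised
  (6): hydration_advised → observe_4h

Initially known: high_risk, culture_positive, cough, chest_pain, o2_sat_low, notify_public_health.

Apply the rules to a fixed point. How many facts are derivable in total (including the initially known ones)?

9

[1] (5) [chest_pain ∧ cough → hydration_advised]. ⇒ new: hydration_advised.
[2] (6) [hydration_advised → observe_4h]. ⇒ new: observe_4h.
[3] (3) [observe_4h ∧ o2_sat_low → isolate]. ⇒ new: isolate.
Closure: {chest_pain, cough, culture_positive, high_risk, hydration_advised, isolate, notify_public_health, o2_sat_low, observe_4h} — 9 facts.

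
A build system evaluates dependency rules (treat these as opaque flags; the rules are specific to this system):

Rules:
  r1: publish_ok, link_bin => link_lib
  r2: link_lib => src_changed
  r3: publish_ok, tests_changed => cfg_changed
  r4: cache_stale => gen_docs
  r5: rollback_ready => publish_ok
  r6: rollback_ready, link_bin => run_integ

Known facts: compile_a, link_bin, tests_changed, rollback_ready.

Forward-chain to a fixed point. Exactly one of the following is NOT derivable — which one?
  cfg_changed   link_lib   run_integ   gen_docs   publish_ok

gen_docs

[1] r5 [rollback_ready => publish_ok]; r6 [rollback_ready, link_bin => run_integ]. ⇒ new: publish_ok, run_integ.
[2] r1 [publish_ok, link_bin => link_lib]; r3 [publish_ok, tests_changed => cfg_changed]. ⇒ new: link_lib, cfg_changed.
[3] r2 [link_lib => src_changed]. ⇒ new: src_changed.
Derived: publish_ok (round 1), run_integ (round 1), link_lib (round 2), cfg_changed (round 2). gen_docs never appears in any round.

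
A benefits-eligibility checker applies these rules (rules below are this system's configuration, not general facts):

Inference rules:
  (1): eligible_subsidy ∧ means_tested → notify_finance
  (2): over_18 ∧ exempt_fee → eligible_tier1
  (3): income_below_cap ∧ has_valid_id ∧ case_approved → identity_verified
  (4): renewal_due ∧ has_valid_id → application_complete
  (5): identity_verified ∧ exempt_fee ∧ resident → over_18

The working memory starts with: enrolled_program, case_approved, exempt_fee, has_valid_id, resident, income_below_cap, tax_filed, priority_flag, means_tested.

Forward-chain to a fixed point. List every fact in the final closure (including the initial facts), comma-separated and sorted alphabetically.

Round 1 fires (3), giving identity_verified.
Round 2 fires (5), giving over_18.
Round 3 fires (2), giving eligible_tier1.

case_approved, eligible_tier1, enrolled_program, exempt_fee, has_valid_id, identity_verified, income_below_cap, means_tested, over_18, priority_flag, resident, tax_filed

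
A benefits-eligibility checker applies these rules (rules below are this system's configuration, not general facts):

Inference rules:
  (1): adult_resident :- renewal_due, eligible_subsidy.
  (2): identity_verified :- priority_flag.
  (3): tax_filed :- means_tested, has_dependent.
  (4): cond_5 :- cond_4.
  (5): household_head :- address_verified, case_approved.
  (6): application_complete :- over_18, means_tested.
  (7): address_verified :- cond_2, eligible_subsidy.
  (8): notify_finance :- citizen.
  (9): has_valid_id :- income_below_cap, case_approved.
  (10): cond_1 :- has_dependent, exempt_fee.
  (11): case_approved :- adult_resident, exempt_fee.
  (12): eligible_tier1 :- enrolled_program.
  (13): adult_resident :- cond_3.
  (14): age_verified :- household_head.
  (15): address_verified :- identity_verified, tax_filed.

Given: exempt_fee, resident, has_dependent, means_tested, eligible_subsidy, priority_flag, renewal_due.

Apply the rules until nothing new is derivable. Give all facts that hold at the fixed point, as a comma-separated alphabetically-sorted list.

address_verified, adult_resident, age_verified, case_approved, cond_1, eligible_subsidy, exempt_fee, has_dependent, household_head, identity_verified, means_tested, priority_flag, renewal_due, resident, tax_filed

Round 1 — (1), (2), (3), (10), derive adult_resident, identity_verified, tax_filed, cond_1.
Round 2 — (11), (15), derive case_approved, address_verified.
Round 3 — (5), derive household_head.
Round 4 — (14), derive age_verified.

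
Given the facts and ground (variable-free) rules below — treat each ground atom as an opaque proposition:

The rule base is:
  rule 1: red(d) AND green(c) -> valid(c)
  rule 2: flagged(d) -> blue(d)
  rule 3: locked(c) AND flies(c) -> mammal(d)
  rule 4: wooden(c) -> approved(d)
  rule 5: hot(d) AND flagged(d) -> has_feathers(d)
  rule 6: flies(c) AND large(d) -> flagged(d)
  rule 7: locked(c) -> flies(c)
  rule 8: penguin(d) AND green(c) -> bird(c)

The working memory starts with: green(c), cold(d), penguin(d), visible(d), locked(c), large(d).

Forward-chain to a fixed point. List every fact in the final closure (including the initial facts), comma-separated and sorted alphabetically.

Round 1: rule 7 [locked(c) -> flies(c)]; rule 8 [penguin(d) AND green(c) -> bird(c)]. New: flies(c), bird(c).
Round 2: rule 3 [locked(c) AND flies(c) -> mammal(d)]; rule 6 [flies(c) AND large(d) -> flagged(d)]. New: mammal(d), flagged(d).
Round 3: rule 2 [flagged(d) -> blue(d)]. New: blue(d).

bird(c), blue(d), cold(d), flagged(d), flies(c), green(c), large(d), locked(c), mammal(d), penguin(d), visible(d)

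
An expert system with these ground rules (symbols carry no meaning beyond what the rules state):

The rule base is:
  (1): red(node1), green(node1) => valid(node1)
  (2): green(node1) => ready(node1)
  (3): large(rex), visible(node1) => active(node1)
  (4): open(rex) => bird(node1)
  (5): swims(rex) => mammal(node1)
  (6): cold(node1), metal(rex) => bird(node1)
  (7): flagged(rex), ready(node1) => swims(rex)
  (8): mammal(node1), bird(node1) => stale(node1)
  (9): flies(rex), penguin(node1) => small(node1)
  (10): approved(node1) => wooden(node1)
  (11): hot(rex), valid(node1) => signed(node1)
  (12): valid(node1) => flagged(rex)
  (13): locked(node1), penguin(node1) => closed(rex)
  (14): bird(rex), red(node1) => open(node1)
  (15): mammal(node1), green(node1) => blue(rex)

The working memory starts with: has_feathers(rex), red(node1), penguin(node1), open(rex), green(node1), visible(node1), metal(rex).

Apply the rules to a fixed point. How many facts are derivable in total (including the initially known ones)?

15

Round 1: (1) [red(node1), green(node1) => valid(node1)]; (2) [green(node1) => ready(node1)]; (4) [open(rex) => bird(node1)]. New: valid(node1), ready(node1), bird(node1).
Round 2: (12) [valid(node1) => flagged(rex)]. New: flagged(rex).
Round 3: (7) [flagged(rex), ready(node1) => swims(rex)]. New: swims(rex).
Round 4: (5) [swims(rex) => mammal(node1)]. New: mammal(node1).
Round 5: (8) [mammal(node1), bird(node1) => stale(node1)]; (15) [mammal(node1), green(node1) => blue(rex)]. New: stale(node1), blue(rex).
Closure: {bird(node1), blue(rex), flagged(rex), green(node1), has_feathers(rex), mammal(node1), metal(rex), open(rex), penguin(node1), ready(node1), red(node1), stale(node1), swims(rex), valid(node1), visible(node1)} — 15 facts.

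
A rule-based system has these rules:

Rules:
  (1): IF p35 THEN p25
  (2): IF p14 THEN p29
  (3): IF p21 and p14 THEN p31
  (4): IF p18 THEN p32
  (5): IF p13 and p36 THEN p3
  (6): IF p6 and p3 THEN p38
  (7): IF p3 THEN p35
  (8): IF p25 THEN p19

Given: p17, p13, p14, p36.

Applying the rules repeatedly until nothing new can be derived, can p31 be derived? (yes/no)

no

[1] (2) [IF p14 THEN p29]; (5) [IF p13 and p36 THEN p3]. ⇒ new: p29, p3.
[2] (7) [IF p3 THEN p35]. ⇒ new: p35.
[3] (1) [IF p35 THEN p25]. ⇒ new: p25.
[4] (8) [IF p25 THEN p19]. ⇒ new: p19.
Fixed point reached. p31 is concluded only by (3); (3) needs p21 (never derived).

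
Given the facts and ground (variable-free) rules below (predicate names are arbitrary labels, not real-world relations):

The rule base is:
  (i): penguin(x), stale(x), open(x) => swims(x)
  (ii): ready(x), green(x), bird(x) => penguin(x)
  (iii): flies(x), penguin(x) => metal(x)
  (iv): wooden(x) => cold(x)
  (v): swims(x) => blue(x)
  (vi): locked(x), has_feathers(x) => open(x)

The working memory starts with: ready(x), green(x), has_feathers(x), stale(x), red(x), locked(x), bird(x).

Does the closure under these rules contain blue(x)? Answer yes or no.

yes

[1] (ii) [ready(x), green(x), bird(x) => penguin(x)]; (vi) [locked(x), has_feathers(x) => open(x)]. ⇒ new: penguin(x), open(x).
[2] (i) [penguin(x), stale(x), open(x) => swims(x)]. ⇒ new: swims(x).
[3] (v) [swims(x) => blue(x)]. ⇒ new: blue(x).
blue(x) appears in round 3, so it is derivable.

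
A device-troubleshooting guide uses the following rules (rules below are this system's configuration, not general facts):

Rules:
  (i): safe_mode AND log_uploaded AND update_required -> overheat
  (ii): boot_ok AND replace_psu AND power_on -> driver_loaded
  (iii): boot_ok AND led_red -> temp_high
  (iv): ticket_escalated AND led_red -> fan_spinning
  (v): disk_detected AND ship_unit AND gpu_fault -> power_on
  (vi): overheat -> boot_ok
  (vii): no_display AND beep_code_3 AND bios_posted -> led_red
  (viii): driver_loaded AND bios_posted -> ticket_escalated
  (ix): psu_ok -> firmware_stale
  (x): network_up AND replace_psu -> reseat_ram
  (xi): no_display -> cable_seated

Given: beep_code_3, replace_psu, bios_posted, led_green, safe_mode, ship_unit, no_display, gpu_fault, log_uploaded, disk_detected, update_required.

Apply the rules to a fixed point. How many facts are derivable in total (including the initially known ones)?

20

Round 1 — (i), (v), (vii), (xi), derive overheat, power_on, led_red, cable_seated.
Round 2 — (vi), derive boot_ok.
Round 3 — (ii), (iii), derive driver_loaded, temp_high.
Round 4 — (viii), derive ticket_escalated.
Round 5 — (iv), derive fan_spinning.
Closure: {beep_code_3, bios_posted, boot_ok, cable_seated, disk_detected, driver_loaded, fan_spinning, gpu_fault, led_green, led_red, log_uploaded, no_display, overheat, power_on, replace_psu, safe_mode, ship_unit, temp_high, ticket_escalated, update_required} — 20 facts.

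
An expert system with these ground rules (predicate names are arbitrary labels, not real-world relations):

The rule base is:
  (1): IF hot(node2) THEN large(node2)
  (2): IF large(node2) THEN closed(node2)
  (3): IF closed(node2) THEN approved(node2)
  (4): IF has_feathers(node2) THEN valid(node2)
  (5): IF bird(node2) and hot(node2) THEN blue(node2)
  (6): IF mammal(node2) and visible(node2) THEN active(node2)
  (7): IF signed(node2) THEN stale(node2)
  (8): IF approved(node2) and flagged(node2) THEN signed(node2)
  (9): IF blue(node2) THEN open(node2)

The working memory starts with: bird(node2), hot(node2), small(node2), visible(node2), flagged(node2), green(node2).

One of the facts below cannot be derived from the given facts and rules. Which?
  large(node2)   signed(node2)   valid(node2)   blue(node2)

Round 1: (1) [IF hot(node2) THEN large(node2)]; (5) [IF bird(node2) and hot(node2) THEN blue(node2)]. Adds large(node2), blue(node2).
Round 2: (2) [IF large(node2) THEN closed(node2)]; (9) [IF blue(node2) THEN open(node2)]. Adds closed(node2), open(node2).
Round 3: (3) [IF closed(node2) THEN approved(node2)]. Adds approved(node2).
Round 4: (8) [IF approved(node2) and flagged(node2) THEN signed(node2)]. Adds signed(node2).
Round 5: (7) [IF signed(node2) THEN stale(node2)]. Adds stale(node2).
Derived: large(node2) (round 1), signed(node2) (round 4), blue(node2) (round 1). valid(node2) never appears in any round.

valid(node2)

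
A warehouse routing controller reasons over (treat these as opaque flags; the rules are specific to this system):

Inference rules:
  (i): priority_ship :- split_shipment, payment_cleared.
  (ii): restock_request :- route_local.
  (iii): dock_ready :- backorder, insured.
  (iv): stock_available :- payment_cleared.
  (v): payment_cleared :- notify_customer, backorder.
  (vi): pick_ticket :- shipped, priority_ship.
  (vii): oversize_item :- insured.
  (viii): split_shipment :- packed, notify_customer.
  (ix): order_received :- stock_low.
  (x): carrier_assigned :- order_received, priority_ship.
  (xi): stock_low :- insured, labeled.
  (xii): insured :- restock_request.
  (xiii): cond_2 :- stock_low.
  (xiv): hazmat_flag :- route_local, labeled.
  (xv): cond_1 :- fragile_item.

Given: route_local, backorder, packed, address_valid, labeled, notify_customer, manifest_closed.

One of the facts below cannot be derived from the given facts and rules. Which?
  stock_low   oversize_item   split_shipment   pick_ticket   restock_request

pick_ticket

Round 1: (ii) [restock_request :- route_local.]; (v) [payment_cleared :- notify_customer, backorder.]; (viii) [split_shipment :- packed, notify_customer.]; (xiv) [hazmat_flag :- route_local, labeled.]. New: restock_request, payment_cleared, split_shipment, hazmat_flag.
Round 2: (i) [priority_ship :- split_shipment, payment_cleared.]; (iv) [stock_available :- payment_cleared.]; (xii) [insured :- restock_request.]. New: priority_ship, stock_available, insured.
Round 3: (iii) [dock_ready :- backorder, insured.]; (vii) [oversize_item :- insured.]; (xi) [stock_low :- insured, labeled.]. New: dock_ready, oversize_item, stock_low.
Round 4: (ix) [order_received :- stock_low.]; (xiii) [cond_2 :- stock_low.]. New: order_received, cond_2.
Round 5: (x) [carrier_assigned :- order_received, priority_ship.]. New: carrier_assigned.
Derived: oversize_item (round 3), stock_low (round 3), restock_request (round 1), split_shipment (round 1). pick_ticket never appears in any round.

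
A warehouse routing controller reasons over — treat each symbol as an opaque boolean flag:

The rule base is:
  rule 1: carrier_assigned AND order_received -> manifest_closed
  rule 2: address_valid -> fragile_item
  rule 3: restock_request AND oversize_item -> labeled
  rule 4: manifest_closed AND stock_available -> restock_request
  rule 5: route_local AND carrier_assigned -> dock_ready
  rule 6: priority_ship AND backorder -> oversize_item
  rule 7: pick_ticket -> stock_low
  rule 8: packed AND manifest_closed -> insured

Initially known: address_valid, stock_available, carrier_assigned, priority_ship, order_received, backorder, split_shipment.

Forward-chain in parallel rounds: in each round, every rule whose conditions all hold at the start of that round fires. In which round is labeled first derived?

Round 1: rule 1 [carrier_assigned AND order_received -> manifest_closed]; rule 2 [address_valid -> fragile_item]; rule 6 [priority_ship AND backorder -> oversize_item]. Adds manifest_closed, fragile_item, oversize_item.
Round 2: rule 4 [manifest_closed AND stock_available -> restock_request]. Adds restock_request.
Round 3: rule 3 [restock_request AND oversize_item -> labeled]. Adds labeled.
labeled first appears in round 3.

3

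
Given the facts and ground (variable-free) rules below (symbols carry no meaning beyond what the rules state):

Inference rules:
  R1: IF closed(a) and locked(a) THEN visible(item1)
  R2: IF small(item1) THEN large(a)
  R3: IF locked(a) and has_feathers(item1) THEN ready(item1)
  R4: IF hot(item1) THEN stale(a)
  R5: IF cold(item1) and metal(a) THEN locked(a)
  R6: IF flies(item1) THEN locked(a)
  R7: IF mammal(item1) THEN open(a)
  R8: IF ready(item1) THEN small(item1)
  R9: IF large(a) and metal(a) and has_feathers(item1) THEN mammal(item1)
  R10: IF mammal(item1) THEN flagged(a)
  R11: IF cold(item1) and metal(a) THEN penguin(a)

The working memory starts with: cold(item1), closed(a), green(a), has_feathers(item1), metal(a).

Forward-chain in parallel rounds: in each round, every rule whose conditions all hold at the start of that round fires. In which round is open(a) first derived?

[1] R5 [IF cold(item1) and metal(a) THEN locked(a)]; R11 [IF cold(item1) and metal(a) THEN penguin(a)]. ⇒ new: locked(a), penguin(a).
[2] R1 [IF closed(a) and locked(a) THEN visible(item1)]; R3 [IF locked(a) and has_feathers(item1) THEN ready(item1)]. ⇒ new: visible(item1), ready(item1).
[3] R8 [IF ready(item1) THEN small(item1)]. ⇒ new: small(item1).
[4] R2 [IF small(item1) THEN large(a)]. ⇒ new: large(a).
[5] R9 [IF large(a) and metal(a) and has_feathers(item1) THEN mammal(item1)]. ⇒ new: mammal(item1).
[6] R7 [IF mammal(item1) THEN open(a)]; R10 [IF mammal(item1) THEN flagged(a)]. ⇒ new: open(a), flagged(a).
open(a) first appears in round 6.

6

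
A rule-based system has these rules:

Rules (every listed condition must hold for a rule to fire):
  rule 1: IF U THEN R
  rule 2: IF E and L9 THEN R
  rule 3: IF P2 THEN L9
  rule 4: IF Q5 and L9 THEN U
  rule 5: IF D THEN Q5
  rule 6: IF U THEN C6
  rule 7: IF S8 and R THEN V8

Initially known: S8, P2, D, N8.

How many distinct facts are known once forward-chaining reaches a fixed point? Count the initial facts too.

10

Round 1 — rule 3, rule 5, derive L9, Q5.
Round 2 — rule 4, derive U.
Round 3 — rule 1, rule 6, derive R, C6.
Round 4 — rule 7, derive V8.
Closure: {C6, D, L9, N8, P2, Q5, R, S8, U, V8} — 10 facts.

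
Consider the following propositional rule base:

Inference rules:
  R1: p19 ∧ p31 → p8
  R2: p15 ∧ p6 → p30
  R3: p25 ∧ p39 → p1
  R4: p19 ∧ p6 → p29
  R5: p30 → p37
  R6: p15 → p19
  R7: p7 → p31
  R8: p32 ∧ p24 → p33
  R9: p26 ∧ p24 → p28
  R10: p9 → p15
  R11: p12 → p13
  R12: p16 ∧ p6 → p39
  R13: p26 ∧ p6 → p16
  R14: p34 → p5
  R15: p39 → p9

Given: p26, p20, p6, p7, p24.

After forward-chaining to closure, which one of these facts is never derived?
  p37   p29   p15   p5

p5

[1] R7 [p7 → p31]; R9 [p26 ∧ p24 → p28]; R13 [p26 ∧ p6 → p16]. ⇒ new: p31, p28, p16.
[2] R12 [p16 ∧ p6 → p39]. ⇒ new: p39.
[3] R15 [p39 → p9]. ⇒ new: p9.
[4] R10 [p9 → p15]. ⇒ new: p15.
[5] R2 [p15 ∧ p6 → p30]; R6 [p15 → p19]. ⇒ new: p30, p19.
[6] R1 [p19 ∧ p31 → p8]; R4 [p19 ∧ p6 → p29]; R5 [p30 → p37]. ⇒ new: p8, p29, p37.
Derived: p37 (round 6), p15 (round 4), p29 (round 6). p5 never appears in any round.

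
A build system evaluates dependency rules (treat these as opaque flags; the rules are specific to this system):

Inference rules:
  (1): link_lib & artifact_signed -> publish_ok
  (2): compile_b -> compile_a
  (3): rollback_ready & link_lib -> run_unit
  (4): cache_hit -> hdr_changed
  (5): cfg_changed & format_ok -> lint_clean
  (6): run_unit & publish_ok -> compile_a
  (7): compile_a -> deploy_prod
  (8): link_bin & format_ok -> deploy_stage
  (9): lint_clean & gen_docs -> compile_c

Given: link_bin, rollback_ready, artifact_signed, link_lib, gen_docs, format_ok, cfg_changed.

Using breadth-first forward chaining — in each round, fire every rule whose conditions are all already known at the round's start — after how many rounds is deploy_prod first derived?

3

Round 1 — (1), (3), (5), (8), derive publish_ok, run_unit, lint_clean, deploy_stage.
Round 2 — (6), (9), derive compile_a, compile_c.
Round 3 — (7), derive deploy_prod.
deploy_prod first appears in round 3.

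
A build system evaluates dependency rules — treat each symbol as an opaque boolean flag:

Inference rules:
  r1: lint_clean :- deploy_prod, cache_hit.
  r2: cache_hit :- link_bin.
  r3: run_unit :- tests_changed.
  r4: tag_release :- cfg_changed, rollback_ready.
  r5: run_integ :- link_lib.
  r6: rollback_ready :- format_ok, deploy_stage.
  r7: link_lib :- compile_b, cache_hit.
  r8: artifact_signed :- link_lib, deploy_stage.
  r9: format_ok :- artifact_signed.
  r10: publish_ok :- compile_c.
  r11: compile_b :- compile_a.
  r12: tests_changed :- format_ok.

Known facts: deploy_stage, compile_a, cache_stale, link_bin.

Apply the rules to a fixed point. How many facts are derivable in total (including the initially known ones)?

13

Round 1: r2 [cache_hit :- link_bin.]; r11 [compile_b :- compile_a.]. Adds cache_hit, compile_b.
Round 2: r7 [link_lib :- compile_b, cache_hit.]. Adds link_lib.
Round 3: r5 [run_integ :- link_lib.]; r8 [artifact_signed :- link_lib, deploy_stage.]. Adds run_integ, artifact_signed.
Round 4: r9 [format_ok :- artifact_signed.]. Adds format_ok.
Round 5: r6 [rollback_ready :- format_ok, deploy_stage.]; r12 [tests_changed :- format_ok.]. Adds rollback_ready, tests_changed.
Round 6: r3 [run_unit :- tests_changed.]. Adds run_unit.
Closure: {artifact_signed, cache_hit, cache_stale, compile_a, compile_b, deploy_stage, format_ok, link_bin, link_lib, rollback_ready, run_integ, run_unit, tests_changed} — 13 facts.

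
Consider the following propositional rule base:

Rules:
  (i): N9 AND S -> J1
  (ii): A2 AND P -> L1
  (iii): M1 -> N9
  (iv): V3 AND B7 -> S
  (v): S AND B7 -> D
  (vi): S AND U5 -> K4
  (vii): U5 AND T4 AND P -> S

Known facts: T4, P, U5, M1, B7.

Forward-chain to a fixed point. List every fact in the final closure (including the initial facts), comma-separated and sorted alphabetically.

Round 1 fires (iii), (vii), giving N9, S.
Round 2 fires (i), (v), (vi), giving J1, D, K4.

B7, D, J1, K4, M1, N9, P, S, T4, U5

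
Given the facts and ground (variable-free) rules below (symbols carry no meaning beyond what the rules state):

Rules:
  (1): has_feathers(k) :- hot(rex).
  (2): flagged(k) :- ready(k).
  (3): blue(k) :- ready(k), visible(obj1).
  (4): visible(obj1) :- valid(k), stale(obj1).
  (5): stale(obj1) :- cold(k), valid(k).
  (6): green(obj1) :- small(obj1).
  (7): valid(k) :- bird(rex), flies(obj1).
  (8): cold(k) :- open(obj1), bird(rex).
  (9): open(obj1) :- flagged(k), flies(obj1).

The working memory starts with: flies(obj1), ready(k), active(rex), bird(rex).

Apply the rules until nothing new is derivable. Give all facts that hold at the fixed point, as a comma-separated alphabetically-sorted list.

Round 1 fires (2), (7), giving flagged(k), valid(k).
Round 2 fires (9), giving open(obj1).
Round 3 fires (8), giving cold(k).
Round 4 fires (5), giving stale(obj1).
Round 5 fires (4), giving visible(obj1).
Round 6 fires (3), giving blue(k).

active(rex), bird(rex), blue(k), cold(k), flagged(k), flies(obj1), open(obj1), ready(k), stale(obj1), valid(k), visible(obj1)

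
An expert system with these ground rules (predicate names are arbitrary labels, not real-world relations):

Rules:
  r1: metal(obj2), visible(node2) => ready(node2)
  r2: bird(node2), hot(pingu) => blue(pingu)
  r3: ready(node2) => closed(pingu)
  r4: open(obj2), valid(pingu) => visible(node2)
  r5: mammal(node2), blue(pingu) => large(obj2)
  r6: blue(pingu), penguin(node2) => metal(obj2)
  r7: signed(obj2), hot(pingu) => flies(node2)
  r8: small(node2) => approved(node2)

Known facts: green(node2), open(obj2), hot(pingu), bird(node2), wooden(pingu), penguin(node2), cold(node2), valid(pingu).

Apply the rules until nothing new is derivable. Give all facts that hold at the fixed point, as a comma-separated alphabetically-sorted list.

bird(node2), blue(pingu), closed(pingu), cold(node2), green(node2), hot(pingu), metal(obj2), open(obj2), penguin(node2), ready(node2), valid(pingu), visible(node2), wooden(pingu)

Round 1: r2 [bird(node2), hot(pingu) => blue(pingu)]; r4 [open(obj2), valid(pingu) => visible(node2)]. Adds blue(pingu), visible(node2).
Round 2: r6 [blue(pingu), penguin(node2) => metal(obj2)]. Adds metal(obj2).
Round 3: r1 [metal(obj2), visible(node2) => ready(node2)]. Adds ready(node2).
Round 4: r3 [ready(node2) => closed(pingu)]. Adds closed(pingu).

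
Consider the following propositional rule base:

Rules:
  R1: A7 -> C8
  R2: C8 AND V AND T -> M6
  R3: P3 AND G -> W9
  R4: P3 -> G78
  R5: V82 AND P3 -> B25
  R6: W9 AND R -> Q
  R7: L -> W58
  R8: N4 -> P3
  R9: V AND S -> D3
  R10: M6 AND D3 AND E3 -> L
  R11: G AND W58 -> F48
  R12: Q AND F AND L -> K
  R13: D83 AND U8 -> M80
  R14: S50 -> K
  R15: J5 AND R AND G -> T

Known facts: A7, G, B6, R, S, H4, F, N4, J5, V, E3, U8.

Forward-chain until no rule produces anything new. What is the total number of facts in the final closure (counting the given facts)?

24

Round 1: R1 [A7 -> C8]; R8 [N4 -> P3]; R9 [V AND S -> D3]; R15 [J5 AND R AND G -> T]. Adds C8, P3, D3, T.
Round 2: R2 [C8 AND V AND T -> M6]; R3 [P3 AND G -> W9]; R4 [P3 -> G78]. Adds M6, W9, G78.
Round 3: R6 [W9 AND R -> Q]; R10 [M6 AND D3 AND E3 -> L]. Adds Q, L.
Round 4: R7 [L -> W58]; R12 [Q AND F AND L -> K]. Adds W58, K.
Round 5: R11 [G AND W58 -> F48]. Adds F48.
Closure: {A7, B6, C8, D3, E3, F, F48, G, G78, H4, J5, K, L, M6, N4, P3, Q, R, S, T, U8, V, W58, W9} — 24 facts.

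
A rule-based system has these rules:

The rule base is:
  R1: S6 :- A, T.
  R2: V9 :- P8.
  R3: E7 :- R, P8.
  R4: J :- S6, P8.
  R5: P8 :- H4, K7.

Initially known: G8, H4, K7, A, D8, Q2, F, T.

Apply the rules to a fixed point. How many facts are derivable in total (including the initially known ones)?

12

Round 1 fires R1, R5, giving S6, P8.
Round 2 fires R2, R4, giving V9, J.
Closure: {A, D8, F, G8, H4, J, K7, P8, Q2, S6, T, V9} — 12 facts.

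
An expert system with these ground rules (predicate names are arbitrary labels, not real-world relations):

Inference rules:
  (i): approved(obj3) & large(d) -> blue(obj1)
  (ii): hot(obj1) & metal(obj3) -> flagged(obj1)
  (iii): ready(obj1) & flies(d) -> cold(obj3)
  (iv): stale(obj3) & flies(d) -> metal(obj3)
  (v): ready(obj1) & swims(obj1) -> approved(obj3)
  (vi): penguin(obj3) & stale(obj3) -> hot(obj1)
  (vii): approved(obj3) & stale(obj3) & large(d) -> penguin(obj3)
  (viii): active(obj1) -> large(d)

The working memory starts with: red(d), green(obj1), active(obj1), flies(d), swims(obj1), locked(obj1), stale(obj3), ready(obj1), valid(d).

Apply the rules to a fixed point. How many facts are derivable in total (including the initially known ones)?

17

Round 1 — (iii), (iv), (v), (viii), derive cold(obj3), metal(obj3), approved(obj3), large(d).
Round 2 — (i), (vii), derive blue(obj1), penguin(obj3).
Round 3 — (vi), derive hot(obj1).
Round 4 — (ii), derive flagged(obj1).
Closure: {active(obj1), approved(obj3), blue(obj1), cold(obj3), flagged(obj1), flies(d), green(obj1), hot(obj1), large(d), locked(obj1), metal(obj3), penguin(obj3), ready(obj1), red(d), stale(obj3), swims(obj1), valid(d)} — 17 facts.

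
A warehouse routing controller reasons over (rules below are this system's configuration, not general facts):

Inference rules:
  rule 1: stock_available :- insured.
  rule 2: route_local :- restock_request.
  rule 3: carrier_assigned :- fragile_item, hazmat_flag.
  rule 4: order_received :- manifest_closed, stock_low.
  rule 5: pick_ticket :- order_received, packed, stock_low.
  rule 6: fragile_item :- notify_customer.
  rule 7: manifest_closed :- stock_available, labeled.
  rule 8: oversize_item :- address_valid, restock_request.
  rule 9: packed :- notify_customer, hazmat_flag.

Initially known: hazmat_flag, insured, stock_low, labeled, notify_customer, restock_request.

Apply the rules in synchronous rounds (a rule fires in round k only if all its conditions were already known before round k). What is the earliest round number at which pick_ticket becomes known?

4

Round 1 fires rule 1, rule 2, rule 6, rule 9, giving stock_available, route_local, fragile_item, packed.
Round 2 fires rule 3, rule 7, giving carrier_assigned, manifest_closed.
Round 3 fires rule 4, giving order_received.
Round 4 fires rule 5, giving pick_ticket.
pick_ticket first appears in round 4.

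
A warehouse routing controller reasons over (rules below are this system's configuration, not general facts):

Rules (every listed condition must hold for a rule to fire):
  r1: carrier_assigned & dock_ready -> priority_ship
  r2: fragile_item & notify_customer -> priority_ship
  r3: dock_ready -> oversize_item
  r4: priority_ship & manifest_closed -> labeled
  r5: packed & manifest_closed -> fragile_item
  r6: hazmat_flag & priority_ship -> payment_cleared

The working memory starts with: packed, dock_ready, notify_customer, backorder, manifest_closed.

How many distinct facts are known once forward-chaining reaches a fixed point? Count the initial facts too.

9

Round 1 fires r3, r5, giving oversize_item, fragile_item.
Round 2 fires r2, giving priority_ship.
Round 3 fires r4, giving labeled.
Closure: {backorder, dock_ready, fragile_item, labeled, manifest_closed, notify_customer, oversize_item, packed, priority_ship} — 9 facts.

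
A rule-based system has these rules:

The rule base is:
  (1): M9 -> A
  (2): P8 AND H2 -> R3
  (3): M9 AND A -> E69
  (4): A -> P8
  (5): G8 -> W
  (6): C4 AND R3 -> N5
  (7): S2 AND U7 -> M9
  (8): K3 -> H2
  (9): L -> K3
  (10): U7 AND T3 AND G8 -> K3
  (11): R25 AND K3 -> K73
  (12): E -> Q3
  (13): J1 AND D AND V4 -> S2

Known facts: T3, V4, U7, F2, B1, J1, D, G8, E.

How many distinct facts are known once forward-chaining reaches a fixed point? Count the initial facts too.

Round 1: (5) [G8 -> W]; (10) [U7 AND T3 AND G8 -> K3]; (12) [E -> Q3]; (13) [J1 AND D AND V4 -> S2]. New: W, K3, Q3, S2.
Round 2: (7) [S2 AND U7 -> M9]; (8) [K3 -> H2]. New: M9, H2.
Round 3: (1) [M9 -> A]. New: A.
Round 4: (3) [M9 AND A -> E69]; (4) [A -> P8]. New: E69, P8.
Round 5: (2) [P8 AND H2 -> R3]. New: R3.
Closure: {A, B1, D, E, E69, F2, G8, H2, J1, K3, M9, P8, Q3, R3, S2, T3, U7, V4, W} — 19 facts.

19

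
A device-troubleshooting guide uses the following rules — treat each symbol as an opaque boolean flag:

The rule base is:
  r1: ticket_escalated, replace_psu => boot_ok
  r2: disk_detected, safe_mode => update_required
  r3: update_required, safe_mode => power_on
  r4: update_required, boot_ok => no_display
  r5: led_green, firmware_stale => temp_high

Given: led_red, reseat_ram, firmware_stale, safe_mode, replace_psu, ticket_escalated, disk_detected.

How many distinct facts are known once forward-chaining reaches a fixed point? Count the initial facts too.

11

Round 1 fires r1, r2, giving boot_ok, update_required.
Round 2 fires r3, r4, giving power_on, no_display.
Closure: {boot_ok, disk_detected, firmware_stale, led_red, no_display, power_on, replace_psu, reseat_ram, safe_mode, ticket_escalated, update_required} — 11 facts.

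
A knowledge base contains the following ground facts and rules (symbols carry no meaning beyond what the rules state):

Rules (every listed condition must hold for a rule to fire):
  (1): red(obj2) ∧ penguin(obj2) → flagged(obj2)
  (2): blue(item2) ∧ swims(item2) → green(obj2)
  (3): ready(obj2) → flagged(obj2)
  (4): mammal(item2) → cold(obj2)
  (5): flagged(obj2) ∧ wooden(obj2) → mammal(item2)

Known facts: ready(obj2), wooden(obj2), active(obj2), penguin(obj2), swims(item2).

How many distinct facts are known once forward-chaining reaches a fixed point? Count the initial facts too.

Round 1: (3) [ready(obj2) → flagged(obj2)]. Adds flagged(obj2).
Round 2: (5) [flagged(obj2) ∧ wooden(obj2) → mammal(item2)]. Adds mammal(item2).
Round 3: (4) [mammal(item2) → cold(obj2)]. Adds cold(obj2).
Closure: {active(obj2), cold(obj2), flagged(obj2), mammal(item2), penguin(obj2), ready(obj2), swims(item2), wooden(obj2)} — 8 facts.

8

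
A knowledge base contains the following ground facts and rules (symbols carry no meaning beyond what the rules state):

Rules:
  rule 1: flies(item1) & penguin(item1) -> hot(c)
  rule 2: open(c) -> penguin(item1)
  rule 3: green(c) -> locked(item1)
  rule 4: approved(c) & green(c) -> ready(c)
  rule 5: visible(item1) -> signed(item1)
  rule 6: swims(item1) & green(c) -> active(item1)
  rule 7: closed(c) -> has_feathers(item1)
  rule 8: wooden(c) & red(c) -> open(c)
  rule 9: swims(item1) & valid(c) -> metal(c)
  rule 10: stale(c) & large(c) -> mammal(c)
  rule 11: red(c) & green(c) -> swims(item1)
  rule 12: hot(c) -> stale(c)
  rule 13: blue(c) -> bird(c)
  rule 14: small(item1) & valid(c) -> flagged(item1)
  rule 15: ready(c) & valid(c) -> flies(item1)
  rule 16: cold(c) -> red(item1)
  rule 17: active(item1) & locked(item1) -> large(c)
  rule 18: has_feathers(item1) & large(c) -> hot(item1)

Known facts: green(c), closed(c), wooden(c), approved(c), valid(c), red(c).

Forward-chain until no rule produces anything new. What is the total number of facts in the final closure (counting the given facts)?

20

Round 1: rule 3 [green(c) -> locked(item1)]; rule 4 [approved(c) & green(c) -> ready(c)]; rule 7 [closed(c) -> has_feathers(item1)]; rule 8 [wooden(c) & red(c) -> open(c)]; rule 11 [red(c) & green(c) -> swims(item1)]. New: locked(item1), ready(c), has_feathers(item1), open(c), swims(item1).
Round 2: rule 2 [open(c) -> penguin(item1)]; rule 6 [swims(item1) & green(c) -> active(item1)]; rule 9 [swims(item1) & valid(c) -> metal(c)]; rule 15 [ready(c) & valid(c) -> flies(item1)]. New: penguin(item1), active(item1), metal(c), flies(item1).
Round 3: rule 1 [flies(item1) & penguin(item1) -> hot(c)]; rule 17 [active(item1) & locked(item1) -> large(c)]. New: hot(c), large(c).
Round 4: rule 12 [hot(c) -> stale(c)]; rule 18 [has_feathers(item1) & large(c) -> hot(item1)]. New: stale(c), hot(item1).
Round 5: rule 10 [stale(c) & large(c) -> mammal(c)]. New: mammal(c).
Closure: {active(item1), approved(c), closed(c), flies(item1), green(c), has_feathers(item1), hot(c), hot(item1), large(c), locked(item1), mammal(c), metal(c), open(c), penguin(item1), ready(c), red(c), stale(c), swims(item1), valid(c), wooden(c)} — 20 facts.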